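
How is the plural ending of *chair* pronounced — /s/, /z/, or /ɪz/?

The stem *chair* ends in a voiced non-sibilant sound.
The plural suffix surfaces as /ɪz/ after sibilants, /s/ after other voiceless consonants, and /z/ after other voiced sounds.
So the plural -s on *chair* is pronounced /z/.

/z/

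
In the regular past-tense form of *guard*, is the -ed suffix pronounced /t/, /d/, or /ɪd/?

/ɪd/

The stem *guard* ends in /t/ or /d/.
The -ed suffix is realized as /ɪd/ after /t, d/; as /t/ after other voiceless consonants; and as /d/ after other voiced sounds.
So -ed on *guard* is pronounced /ɪd/.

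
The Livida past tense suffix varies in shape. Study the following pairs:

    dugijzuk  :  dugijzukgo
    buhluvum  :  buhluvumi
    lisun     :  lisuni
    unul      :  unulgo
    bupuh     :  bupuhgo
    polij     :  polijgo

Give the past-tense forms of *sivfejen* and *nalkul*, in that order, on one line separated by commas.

sivfejeni, nalkulgo

The suffix is conditioned by the final consonant: -i when the stem ends in a nasal (*buhluvum*, *lisun*); -go when the stem ends in a non-nasal consonant (*dugijzuk*, *unul*, *bupuh*, *polij*).
*sivfejen* — final consonant /n/ (a nasal) → -i → *sivfejeni*.
*nalkul* — final consonant /l/ (non-nasal) → -go → *nalkulgo*.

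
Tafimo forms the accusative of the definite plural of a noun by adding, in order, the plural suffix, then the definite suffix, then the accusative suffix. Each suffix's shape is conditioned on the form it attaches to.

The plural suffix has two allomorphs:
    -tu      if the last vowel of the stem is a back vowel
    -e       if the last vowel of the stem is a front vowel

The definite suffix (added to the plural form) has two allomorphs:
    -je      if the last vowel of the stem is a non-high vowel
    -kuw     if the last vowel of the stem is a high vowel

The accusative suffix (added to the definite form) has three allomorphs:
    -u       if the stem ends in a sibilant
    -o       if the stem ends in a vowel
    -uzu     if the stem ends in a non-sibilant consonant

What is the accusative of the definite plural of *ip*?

ipejeo

*ip*: last vowel = /i/, a front vowel → -e → *ipe*.
The plural form *ipe* — last vowel /e/ (a non-high vowel) → -je → *ipeje*.
The final sound of the definite form *ipeje* is /e/, which is a vowel, so the accusative suffix is -o, giving *ipejeo*.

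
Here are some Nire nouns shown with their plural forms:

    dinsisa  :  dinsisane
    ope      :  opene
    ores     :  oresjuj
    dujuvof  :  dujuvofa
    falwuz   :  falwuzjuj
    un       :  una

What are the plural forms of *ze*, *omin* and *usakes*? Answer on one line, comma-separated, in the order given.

Looking at the final sound of each stem: -juj when the stem ends in a sibilant (*ores*, *falwuz*); -a when the stem ends in a non-sibilant consonant (*dujuvof*, *un*); -ne when the stem ends in a vowel (*dinsisa*, *ope*).
*ze*: final sound = /e/, a vowel → -ne → *zene*.
The final sound of *omin* is /n/, which is a non-sibilant consonant, so the suffix is -a, giving *omina*.
*usakes* — final sound /s/ (a sibilant) → -juj → *usakesjuj*.

zene, omina, usakesjuj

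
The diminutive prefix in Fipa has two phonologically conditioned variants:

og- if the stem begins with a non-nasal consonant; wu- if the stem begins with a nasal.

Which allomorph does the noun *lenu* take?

og-

*lenu* — first consonant /l/ (non-nasal) → og-.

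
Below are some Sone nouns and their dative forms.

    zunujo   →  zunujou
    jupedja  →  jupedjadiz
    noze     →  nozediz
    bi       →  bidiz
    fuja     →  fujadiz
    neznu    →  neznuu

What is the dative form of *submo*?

The pattern is rounding harmony: -u when the last vowel of the stem is a rounded vowel (*zunujo*, *neznu*); -diz when the last vowel of the stem is an unrounded vowel (*jupedja*, *noze*, *bi*, *fuja*).
*submo*: last vowel = /o/, a rounded vowel → -u → *submou*.

submou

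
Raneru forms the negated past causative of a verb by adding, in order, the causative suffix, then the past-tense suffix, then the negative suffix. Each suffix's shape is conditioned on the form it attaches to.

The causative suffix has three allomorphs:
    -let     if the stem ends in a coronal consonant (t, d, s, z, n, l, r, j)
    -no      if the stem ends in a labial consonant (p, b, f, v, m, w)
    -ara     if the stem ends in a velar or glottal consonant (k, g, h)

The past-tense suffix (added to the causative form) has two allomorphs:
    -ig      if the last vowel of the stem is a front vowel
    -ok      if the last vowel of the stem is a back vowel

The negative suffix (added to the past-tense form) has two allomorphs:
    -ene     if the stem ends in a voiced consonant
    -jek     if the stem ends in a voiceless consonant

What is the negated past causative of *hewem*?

hewemnookjek

*hewem* — final consonant /m/ (labial) → -no → *hewemno*.
Since the last vowel of the causative form *hewemno* is /o/ (a back vowel), it takes -ok, giving *hewemnook*.
Since the final consonant of the past-tense form *hewemnook* is /k/ (voiceless), it takes -jek, giving *hewemnookjek*.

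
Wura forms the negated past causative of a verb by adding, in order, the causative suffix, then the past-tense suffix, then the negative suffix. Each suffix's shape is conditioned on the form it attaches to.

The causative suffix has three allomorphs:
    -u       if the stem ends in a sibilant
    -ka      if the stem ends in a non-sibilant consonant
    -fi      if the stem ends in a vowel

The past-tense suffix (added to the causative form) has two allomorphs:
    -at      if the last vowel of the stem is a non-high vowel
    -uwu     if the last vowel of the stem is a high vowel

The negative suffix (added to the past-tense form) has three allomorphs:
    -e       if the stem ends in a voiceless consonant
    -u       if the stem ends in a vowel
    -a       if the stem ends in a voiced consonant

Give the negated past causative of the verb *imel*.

imelkaate

*imel*: final sound = /l/, a non-sibilant consonant → -ka → *imelka*.
The causative form *imelka* — last vowel /a/ (a non-high vowel) → -at → *imelkaat*.
The past-tense form *imelkaat* — final sound /t/ (a voiceless consonant) → -e → *imelkaate*.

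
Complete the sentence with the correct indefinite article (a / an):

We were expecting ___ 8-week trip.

The indefinite article is chosen by the initial *sound* of the following word, not its spelling.
The number *8* is spoken "eight", beginning with /eɪt/ — a vowel sound.
So the article is *an*: We were expecting an 8-week trip.

an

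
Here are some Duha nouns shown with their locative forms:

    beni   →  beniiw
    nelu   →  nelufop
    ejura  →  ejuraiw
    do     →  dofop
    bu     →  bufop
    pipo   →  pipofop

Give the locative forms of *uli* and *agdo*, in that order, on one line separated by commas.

The pattern is rounding harmony: -fop when the last vowel of the stem is a rounded vowel (*nelu*, *do*, *bu*, *pipo*); -iw when the last vowel of the stem is an unrounded vowel (*beni*, *ejura*).
Since the last vowel of *uli* is /i/ (an unrounded vowel), it takes -iw, giving *uliiw*.
Since the last vowel of *agdo* is /o/ (a rounded vowel), it takes -fop, giving *agdofop*.

uliiw, agdofop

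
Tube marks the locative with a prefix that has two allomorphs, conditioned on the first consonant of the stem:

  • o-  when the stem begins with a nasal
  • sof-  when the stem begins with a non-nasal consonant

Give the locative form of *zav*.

sofzav

*zav*: first consonant = /z/, non-nasal → sof- → *sofzav*.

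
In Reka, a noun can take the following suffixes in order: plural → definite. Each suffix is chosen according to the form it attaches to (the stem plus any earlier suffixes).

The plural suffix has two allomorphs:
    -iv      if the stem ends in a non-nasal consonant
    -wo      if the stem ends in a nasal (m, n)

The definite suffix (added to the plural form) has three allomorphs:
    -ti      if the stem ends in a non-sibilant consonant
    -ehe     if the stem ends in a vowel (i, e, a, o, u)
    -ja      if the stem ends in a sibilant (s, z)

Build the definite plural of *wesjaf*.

wesjafivti

The final consonant of *wesjaf* is /f/, which is non-nasal, so the plural suffix is -iv, giving *wesjafiv*.
Since the final sound of the plural form *wesjafiv* is /v/ (a non-sibilant consonant), it takes -ti, giving *wesjafivti*.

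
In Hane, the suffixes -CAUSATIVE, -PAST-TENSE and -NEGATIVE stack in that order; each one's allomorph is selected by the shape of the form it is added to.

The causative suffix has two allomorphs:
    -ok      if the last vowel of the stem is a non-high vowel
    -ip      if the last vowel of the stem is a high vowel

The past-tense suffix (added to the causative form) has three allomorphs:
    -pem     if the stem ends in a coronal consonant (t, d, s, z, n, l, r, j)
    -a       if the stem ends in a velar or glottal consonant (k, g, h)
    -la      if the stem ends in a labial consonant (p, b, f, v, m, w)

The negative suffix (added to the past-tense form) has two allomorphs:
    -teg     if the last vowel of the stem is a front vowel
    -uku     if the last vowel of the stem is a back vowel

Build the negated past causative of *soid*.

The last vowel of *soid* is /i/, which is a high vowel, so the causative suffix is -ip, giving *soidip*.
The final consonant of the causative form *soidip* is /p/, which is labial, so the past-tense suffix is -la, giving *soidipla*.
The last vowel of the past-tense form *soidipla* is /a/, which is a back vowel, so the negative suffix is -uku, giving *soidiplauku*.

soidiplauku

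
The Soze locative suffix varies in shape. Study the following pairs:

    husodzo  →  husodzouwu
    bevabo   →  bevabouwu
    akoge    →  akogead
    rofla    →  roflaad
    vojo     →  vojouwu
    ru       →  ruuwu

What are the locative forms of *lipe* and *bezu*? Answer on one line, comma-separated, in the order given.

lipead, bezuuwu

The alternation tracks the last vowel of the stem — -uwu when the last vowel of the stem is a rounded vowel (*husodzo*, *bevabo*, *vojo*, *ru*); -ad when the last vowel of the stem is an unrounded vowel (*akoge*, *rofla*).
The last vowel of *lipe* is /e/, which is an unrounded vowel, so the suffix is -ad, giving *lipead*.
*bezu*: last vowel = /u/, a rounded vowel → -uwu → *bezuuwu*.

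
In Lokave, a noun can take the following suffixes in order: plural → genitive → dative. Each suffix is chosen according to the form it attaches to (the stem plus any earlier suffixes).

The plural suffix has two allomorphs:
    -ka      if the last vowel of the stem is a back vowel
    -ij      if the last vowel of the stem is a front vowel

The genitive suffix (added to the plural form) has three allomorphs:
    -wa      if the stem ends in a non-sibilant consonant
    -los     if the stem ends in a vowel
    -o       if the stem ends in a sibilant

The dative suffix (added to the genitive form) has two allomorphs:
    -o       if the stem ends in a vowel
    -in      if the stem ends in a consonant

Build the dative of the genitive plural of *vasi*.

*vasi*: last vowel = /i/, a front vowel → -ij → *vasiij*.
The plural form *vasiij*: final sound = /j/, a non-sibilant consonant → -wa → *vasiijwa*.
The final sound of the genitive form *vasiijwa* is /a/, which is a vowel, so the dative suffix is -o, giving *vasiijwao*.

vasiijwao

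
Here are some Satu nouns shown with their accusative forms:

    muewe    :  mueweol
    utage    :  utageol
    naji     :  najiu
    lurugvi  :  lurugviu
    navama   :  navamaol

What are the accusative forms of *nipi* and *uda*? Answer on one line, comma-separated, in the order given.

nipiu, udaol

The pattern is height harmony: -u when the last vowel of the stem is a high vowel (*naji*, *lurugvi*); -ol when the last vowel of the stem is a non-high vowel (*muewe*, *utage*, *navama*).
*nipi*: last vowel = /i/, a high vowel → -u → *nipiu*.
*uda* — last vowel /a/ (a non-high vowel) → -ol → *udaol*.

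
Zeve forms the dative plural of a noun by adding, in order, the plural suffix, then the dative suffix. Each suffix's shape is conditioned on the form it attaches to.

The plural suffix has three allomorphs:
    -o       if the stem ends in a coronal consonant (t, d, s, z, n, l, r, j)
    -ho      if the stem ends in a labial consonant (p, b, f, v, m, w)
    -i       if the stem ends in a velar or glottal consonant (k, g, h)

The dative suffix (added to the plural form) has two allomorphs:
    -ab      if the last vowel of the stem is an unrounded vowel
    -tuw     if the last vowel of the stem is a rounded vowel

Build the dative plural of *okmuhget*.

The final consonant of *okmuhget* is /t/, which is coronal, so the plural suffix is -o, giving *okmuhgeto*.
The plural form *okmuhgeto*: last vowel = /o/, a rounded vowel → -tuw → *okmuhgetotuw*.

okmuhgetotuw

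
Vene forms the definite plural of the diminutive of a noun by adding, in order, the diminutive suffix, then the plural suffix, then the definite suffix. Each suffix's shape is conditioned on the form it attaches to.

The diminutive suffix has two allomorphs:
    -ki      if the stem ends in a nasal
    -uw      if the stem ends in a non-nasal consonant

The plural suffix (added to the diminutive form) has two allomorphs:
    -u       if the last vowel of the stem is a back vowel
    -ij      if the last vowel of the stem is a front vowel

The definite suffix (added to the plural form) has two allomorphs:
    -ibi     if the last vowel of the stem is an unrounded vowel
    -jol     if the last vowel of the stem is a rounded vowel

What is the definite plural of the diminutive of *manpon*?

*manpon* — final consonant /n/ (a nasal) → -ki → *manponki*.
The last vowel of the diminutive form *manponki* is /i/, which is a front vowel, so the plural suffix is -ij, giving *manponkiij*.
The plural form *manponkiij* — last vowel /i/ (an unrounded vowel) → -ibi → *manponkiijibi*.

manponkiijibi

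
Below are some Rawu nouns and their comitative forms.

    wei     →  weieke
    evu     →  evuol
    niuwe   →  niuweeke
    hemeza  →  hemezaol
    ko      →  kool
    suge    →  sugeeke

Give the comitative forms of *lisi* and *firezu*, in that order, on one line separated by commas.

lisieke, firezuol

The pattern is front/back vowel harmony: -eke when the last vowel of the stem is a front vowel (*wei*, *niuwe*, *suge*); -ol when the last vowel of the stem is a back vowel (*evu*, *hemeza*, *ko*).
Since the last vowel of *lisi* is /i/ (a front vowel), it takes -eke, giving *lisieke*.
Since the last vowel of *firezu* is /u/ (a back vowel), it takes -ol, giving *firezuol*.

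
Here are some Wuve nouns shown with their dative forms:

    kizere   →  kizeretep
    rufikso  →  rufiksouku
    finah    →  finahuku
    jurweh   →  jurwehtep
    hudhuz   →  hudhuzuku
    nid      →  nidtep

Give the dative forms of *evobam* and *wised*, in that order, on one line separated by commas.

evobamuku, wisedtep

The alternation tracks the last vowel of the stem — -tep when the last vowel of the stem is a front vowel (*kizere*, *jurweh*, *nid*); -uku when the last vowel of the stem is a back vowel (*rufikso*, *finah*, *hudhuz*).
*evobam*: last vowel = /a/, a back vowel → -uku → *evobamuku*.
*wised*: last vowel = /e/, a front vowel → -tep → *wisedtep*.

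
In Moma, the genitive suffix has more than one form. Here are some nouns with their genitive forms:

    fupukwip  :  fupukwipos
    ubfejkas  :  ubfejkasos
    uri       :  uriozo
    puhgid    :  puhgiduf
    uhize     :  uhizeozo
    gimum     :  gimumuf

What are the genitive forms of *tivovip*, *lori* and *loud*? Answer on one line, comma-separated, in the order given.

tivovipos, loriozo, louduf

The pattern is voicing of the final sound: -os when the stem ends in a voiceless consonant (*fupukwip*, *ubfejkas*); -uf when the stem ends in a voiced consonant (*puhgid*, *gimum*); -ozo when the stem ends in a vowel (*uri*, *uhize*).
Since the final sound of *tivovip* is /p/ (a voiceless consonant), it takes -os, giving *tivovipos*.
*lori* — final sound /i/ (a vowel) → -ozo → *loriozo*.
The final sound of *loud* is /d/, which is a voiced consonant, so the suffix is -uf, giving *louduf*.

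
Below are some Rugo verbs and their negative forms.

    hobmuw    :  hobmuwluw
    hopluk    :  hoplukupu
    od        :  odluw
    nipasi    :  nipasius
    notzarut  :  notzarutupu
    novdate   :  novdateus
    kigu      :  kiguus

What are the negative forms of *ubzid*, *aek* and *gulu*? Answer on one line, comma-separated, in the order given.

ubzidluw, aekupu, guluus

The suffix is conditioned by the final sound: -upu when the stem ends in a voiceless consonant (*hopluk*, *notzarut*); -luw when the stem ends in a voiced consonant (*hobmuw*, *od*); -us when the stem ends in a vowel (*nipasi*, *novdate*, *kigu*).
*ubzid*: final sound = /d/, a voiced consonant → -luw → *ubzidluw*.
The final sound of *aek* is /k/, which is a voiceless consonant, so the suffix is -upu, giving *aekupu*.
Since the final sound of *gulu* is /u/ (a vowel), it takes -us, giving *guluus*.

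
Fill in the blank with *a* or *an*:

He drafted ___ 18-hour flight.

The indefinite article is chosen by the initial *sound* of the following word, not its spelling.
The number *18* is spoken "eighteen", beginning with /ˌeɪˈtiːn/ — a vowel sound.
So the article is *an*: He drafted an 18-hour flight.

an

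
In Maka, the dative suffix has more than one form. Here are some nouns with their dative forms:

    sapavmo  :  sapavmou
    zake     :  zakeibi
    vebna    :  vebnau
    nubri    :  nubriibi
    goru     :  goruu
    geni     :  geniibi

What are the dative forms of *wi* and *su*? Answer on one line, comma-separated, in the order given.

The alternation tracks the last vowel of the stem — -ibi when the last vowel of the stem is a front vowel (*zake*, *nubri*, *geni*); -u when the last vowel of the stem is a back vowel (*sapavmo*, *vebna*, *goru*).
The last vowel of *wi* is /i/, which is a front vowel, so the suffix is -ibi, giving *wiibi*.
*su* — last vowel /u/ (a back vowel) → -u → *suu*.

wiibi, suu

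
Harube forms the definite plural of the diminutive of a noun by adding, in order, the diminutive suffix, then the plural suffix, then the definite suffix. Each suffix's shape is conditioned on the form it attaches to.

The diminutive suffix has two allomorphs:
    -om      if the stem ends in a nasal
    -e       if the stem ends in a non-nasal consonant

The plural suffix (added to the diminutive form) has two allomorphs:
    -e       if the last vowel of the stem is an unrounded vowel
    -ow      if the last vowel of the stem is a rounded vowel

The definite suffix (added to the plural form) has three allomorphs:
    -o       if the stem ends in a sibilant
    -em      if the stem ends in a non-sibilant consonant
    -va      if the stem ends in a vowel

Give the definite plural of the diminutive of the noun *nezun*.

nezunomowem

The final consonant of *nezun* is /n/, which is a nasal, so the diminutive suffix is -om, giving *nezunom*.
The diminutive form *nezunom*: last vowel = /o/, a rounded vowel → -ow → *nezunomow*.
The plural form *nezunomow* — final sound /w/ (a non-sibilant consonant) → -em → *nezunomowem*.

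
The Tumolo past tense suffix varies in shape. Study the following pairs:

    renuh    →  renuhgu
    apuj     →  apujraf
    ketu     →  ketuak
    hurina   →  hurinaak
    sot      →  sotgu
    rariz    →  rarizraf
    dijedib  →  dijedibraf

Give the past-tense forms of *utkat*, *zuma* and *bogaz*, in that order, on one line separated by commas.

The pattern is voicing of the final sound: -gu when the stem ends in a voiceless consonant (*renuh*, *sot*); -raf when the stem ends in a voiced consonant (*apuj*, *rariz*, *dijedib*); -ak when the stem ends in a vowel (*ketu*, *hurina*).
Since the final sound of *utkat* is /t/ (a voiceless consonant), it takes -gu, giving *utkatgu*.
Since the final sound of *zuma* is /a/ (a vowel), it takes -ak, giving *zumaak*.
The final sound of *bogaz* is /z/, which is a voiced consonant, so the suffix is -raf, giving *bogazraf*.

utkatgu, zumaak, bogazraf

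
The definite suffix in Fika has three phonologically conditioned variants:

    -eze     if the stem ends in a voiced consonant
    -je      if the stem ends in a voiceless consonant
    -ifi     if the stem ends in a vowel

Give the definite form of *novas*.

novasje

Since the final sound of *novas* is /s/ (a voiceless consonant), it takes -je, giving *novasje*.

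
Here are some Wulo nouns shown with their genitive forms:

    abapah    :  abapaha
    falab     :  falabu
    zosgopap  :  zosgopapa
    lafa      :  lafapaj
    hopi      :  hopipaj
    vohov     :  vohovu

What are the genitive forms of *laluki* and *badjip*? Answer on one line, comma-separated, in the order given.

The suffix is conditioned by the final sound: -a when the stem ends in a voiceless consonant (*abapah*, *zosgopap*); -u when the stem ends in a voiced consonant (*falab*, *vohov*); -paj when the stem ends in a vowel (*lafa*, *hopi*).
The final sound of *laluki* is /i/, which is a vowel, so the suffix is -paj, giving *lalukipaj*.
Since the final sound of *badjip* is /p/ (a voiceless consonant), it takes -a, giving *badjipa*.

lalukipaj, badjipa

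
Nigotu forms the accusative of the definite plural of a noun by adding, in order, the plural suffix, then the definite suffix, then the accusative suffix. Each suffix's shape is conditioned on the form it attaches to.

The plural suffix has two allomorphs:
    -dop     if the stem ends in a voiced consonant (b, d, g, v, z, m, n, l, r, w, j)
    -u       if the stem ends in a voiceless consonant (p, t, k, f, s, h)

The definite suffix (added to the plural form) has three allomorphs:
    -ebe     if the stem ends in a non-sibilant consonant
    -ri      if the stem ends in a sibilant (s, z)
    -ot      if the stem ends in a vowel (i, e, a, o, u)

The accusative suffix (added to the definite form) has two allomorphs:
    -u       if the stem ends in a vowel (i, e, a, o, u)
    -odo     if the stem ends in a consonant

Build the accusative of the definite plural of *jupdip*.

*jupdip*: final consonant = /p/, voiceless → -u → *jupdipu*.
The plural form *jupdipu* — final sound /u/ (a vowel) → -ot → *jupdipuot*.
The final sound of the definite form *jupdipuot* is /t/, which is a consonant, so the accusative suffix is -odo, giving *jupdipuotodo*.

jupdipuotodo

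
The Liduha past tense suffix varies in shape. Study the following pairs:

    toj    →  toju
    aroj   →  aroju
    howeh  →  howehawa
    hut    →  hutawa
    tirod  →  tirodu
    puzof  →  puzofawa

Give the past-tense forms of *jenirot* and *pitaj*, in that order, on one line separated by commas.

Looking at the final consonant of each stem: -awa when the stem ends in a voiceless consonant (*howeh*, *hut*, *puzof*); -u when the stem ends in a voiced consonant (*toj*, *aroj*, *tirod*).
The final consonant of *jenirot* is /t/, which is voiceless, so the suffix is -awa, giving *jenirotawa*.
Since the final consonant of *pitaj* is /j/ (voiced), it takes -u, giving *pitaju*.

jenirotawa, pitaju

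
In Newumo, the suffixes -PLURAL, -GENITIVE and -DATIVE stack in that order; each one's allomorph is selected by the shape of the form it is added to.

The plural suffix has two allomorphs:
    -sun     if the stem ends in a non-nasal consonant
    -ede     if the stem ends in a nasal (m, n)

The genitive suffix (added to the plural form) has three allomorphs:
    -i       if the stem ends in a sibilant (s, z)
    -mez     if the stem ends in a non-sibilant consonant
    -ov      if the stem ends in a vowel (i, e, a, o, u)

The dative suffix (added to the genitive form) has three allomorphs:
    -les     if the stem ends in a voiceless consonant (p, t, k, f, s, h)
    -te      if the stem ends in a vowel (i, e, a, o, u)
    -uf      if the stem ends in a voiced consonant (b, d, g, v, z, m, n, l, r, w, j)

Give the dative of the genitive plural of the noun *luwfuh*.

The final consonant of *luwfuh* is /h/, which is non-nasal, so the plural suffix is -sun, giving *luwfuhsun*.
The plural form *luwfuhsun*: final sound = /n/, a non-sibilant consonant → -mez → *luwfuhsunmez*.
The genitive form *luwfuhsunmez*: final sound = /z/, a voiced consonant → -uf → *luwfuhsunmezuf*.

luwfuhsunmezuf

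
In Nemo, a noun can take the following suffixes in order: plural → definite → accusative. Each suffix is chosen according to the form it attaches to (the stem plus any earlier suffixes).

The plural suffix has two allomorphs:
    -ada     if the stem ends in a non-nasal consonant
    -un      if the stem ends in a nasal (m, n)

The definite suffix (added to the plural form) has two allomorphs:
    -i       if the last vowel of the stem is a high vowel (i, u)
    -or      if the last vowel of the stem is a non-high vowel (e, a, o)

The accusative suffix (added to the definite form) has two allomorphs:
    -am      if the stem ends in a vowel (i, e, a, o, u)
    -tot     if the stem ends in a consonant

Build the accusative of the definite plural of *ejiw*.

ejiwadaortot

Since the final consonant of *ejiw* is /w/ (non-nasal), it takes -ada, giving *ejiwada*.
The plural form *ejiwada*: last vowel = /a/, a non-high vowel → -or → *ejiwadaor*.
Since the final sound of the definite form *ejiwadaor* is /r/ (a consonant), it takes -tot, giving *ejiwadaortot*.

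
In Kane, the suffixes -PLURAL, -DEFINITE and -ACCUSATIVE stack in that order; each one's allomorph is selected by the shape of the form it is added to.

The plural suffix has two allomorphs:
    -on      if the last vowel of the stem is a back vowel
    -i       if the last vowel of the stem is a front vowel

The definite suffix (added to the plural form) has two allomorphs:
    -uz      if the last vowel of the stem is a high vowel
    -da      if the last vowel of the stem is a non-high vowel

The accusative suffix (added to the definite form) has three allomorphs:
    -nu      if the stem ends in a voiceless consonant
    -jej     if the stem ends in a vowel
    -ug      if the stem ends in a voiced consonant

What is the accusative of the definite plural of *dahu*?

dahuondajej

The last vowel of *dahu* is /u/, which is a back vowel, so the plural suffix is -on, giving *dahuon*.
The plural form *dahuon* — last vowel /o/ (a non-high vowel) → -da → *dahuonda*.
The definite form *dahuonda*: final sound = /a/, a vowel → -jej → *dahuondajej*.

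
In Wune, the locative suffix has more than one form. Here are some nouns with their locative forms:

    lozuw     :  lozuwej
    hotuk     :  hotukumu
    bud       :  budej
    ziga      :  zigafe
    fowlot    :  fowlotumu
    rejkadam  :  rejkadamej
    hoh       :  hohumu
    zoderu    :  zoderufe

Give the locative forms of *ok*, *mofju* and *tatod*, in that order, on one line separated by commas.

Looking at the final sound of each stem: -umu when the stem ends in a voiceless consonant (*hotuk*, *fowlot*, *hoh*); -ej when the stem ends in a voiced consonant (*lozuw*, *bud*, *rejkadam*); -fe when the stem ends in a vowel (*ziga*, *zoderu*).
Since the final sound of *ok* is /k/ (a voiceless consonant), it takes -umu, giving *okumu*.
*mofju* — final sound /u/ (a vowel) → -fe → *mofjufe*.
*tatod* — final sound /d/ (a voiced consonant) → -ej → *tatodej*.

okumu, mofjufe, tatodej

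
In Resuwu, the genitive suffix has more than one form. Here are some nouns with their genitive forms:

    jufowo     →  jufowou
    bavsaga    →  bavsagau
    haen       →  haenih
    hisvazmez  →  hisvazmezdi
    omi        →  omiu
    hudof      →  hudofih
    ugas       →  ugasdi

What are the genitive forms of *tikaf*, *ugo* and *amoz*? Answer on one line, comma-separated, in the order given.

tikafih, ugou, amozdi

Looking at the final sound of each stem: -di when the stem ends in a sibilant (*hisvazmez*, *ugas*); -ih when the stem ends in a non-sibilant consonant (*haen*, *hudof*); -u when the stem ends in a vowel (*jufowo*, *bavsaga*, *omi*).
*tikaf* — final sound /f/ (a non-sibilant consonant) → -ih → *tikafih*.
*ugo* — final sound /o/ (a vowel) → -u → *ugou*.
*amoz*: final sound = /z/, a sibilant → -di → *amozdi*.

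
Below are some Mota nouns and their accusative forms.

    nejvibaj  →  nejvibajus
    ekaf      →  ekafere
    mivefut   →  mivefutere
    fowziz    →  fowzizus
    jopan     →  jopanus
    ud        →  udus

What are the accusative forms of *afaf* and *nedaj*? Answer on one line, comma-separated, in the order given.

The suffix is conditioned by the final consonant: -ere when the stem ends in a voiceless consonant (*ekaf*, *mivefut*); -us when the stem ends in a voiced consonant (*nejvibaj*, *fowziz*, *jopan*, *ud*).
Since the final consonant of *afaf* is /f/ (voiceless), it takes -ere, giving *afafere*.
*nedaj*: final consonant = /j/, voiced → -us → *nedajus*.

afafere, nedajus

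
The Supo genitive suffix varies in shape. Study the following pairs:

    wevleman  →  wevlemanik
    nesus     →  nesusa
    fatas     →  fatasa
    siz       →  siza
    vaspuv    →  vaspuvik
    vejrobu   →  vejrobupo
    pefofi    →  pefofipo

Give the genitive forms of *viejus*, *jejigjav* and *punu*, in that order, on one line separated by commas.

viejusa, jejigjavik, punupo

Looking at the final sound of each stem: -a when the stem ends in a sibilant (*nesus*, *fatas*, *siz*); -ik when the stem ends in a non-sibilant consonant (*wevleman*, *vaspuv*); -po when the stem ends in a vowel (*vejrobu*, *pefofi*).
The final sound of *viejus* is /s/, which is a sibilant, so the suffix is -a, giving *viejusa*.
The final sound of *jejigjav* is /v/, which is a non-sibilant consonant, so the suffix is -ik, giving *jejigjavik*.
*punu* — final sound /u/ (a vowel) → -po → *punupo*.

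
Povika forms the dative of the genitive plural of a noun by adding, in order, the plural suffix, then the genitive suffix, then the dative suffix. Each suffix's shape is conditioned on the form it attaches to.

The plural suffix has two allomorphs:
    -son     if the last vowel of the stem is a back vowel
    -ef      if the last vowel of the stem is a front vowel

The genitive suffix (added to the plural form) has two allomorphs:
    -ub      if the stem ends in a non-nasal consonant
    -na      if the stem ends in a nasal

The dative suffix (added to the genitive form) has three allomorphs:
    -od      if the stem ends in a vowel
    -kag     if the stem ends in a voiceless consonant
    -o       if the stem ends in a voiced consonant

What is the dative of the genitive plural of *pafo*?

*pafo*: last vowel = /o/, a back vowel → -son → *pafoson*.
The final consonant of the plural form *pafoson* is /n/, which is a nasal, so the genitive suffix is -na, giving *pafosonna*.
Since the final sound of the genitive form *pafosonna* is /a/ (a vowel), it takes -od, giving *pafosonnaod*.

pafosonnaod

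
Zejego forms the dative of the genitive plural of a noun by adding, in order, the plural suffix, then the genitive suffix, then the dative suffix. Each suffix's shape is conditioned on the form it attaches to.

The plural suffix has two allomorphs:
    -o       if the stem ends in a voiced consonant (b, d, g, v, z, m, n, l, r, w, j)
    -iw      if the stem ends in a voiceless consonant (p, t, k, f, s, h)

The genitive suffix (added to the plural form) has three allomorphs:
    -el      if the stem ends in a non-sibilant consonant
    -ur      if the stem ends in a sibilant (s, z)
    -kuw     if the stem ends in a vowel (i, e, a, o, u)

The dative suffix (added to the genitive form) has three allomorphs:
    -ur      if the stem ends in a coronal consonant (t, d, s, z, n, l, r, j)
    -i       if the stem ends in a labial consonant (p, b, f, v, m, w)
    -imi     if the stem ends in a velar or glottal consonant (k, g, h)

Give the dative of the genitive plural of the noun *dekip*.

dekipiwelur

*dekip* — final consonant /p/ (voiceless) → -iw → *dekipiw*.
The final sound of the plural form *dekipiw* is /w/, which is a non-sibilant consonant, so the genitive suffix is -el, giving *dekipiwel*.
Since the final consonant of the genitive form *dekipiwel* is /l/ (coronal), it takes -ur, giving *dekipiwelur*.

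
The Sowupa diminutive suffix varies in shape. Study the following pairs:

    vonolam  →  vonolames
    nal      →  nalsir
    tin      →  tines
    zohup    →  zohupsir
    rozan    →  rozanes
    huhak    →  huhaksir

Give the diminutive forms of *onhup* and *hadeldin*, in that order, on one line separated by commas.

The suffix is conditioned by the final consonant: -es when the stem ends in a nasal (*vonolam*, *tin*, *rozan*); -sir when the stem ends in a non-nasal consonant (*nal*, *zohup*, *huhak*).
*onhup* — final consonant /p/ (non-nasal) → -sir → *onhupsir*.
Since the final consonant of *hadeldin* is /n/ (a nasal), it takes -es, giving *hadeldines*.

onhupsir, hadeldines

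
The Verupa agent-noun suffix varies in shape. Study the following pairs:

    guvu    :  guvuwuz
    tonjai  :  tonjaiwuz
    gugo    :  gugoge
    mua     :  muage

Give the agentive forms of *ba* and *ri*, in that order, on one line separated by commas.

bage, riwuz

Looking at the last vowel of each stem: -wuz when the last vowel of the stem is a high vowel (*guvu*, *tonjai*); -ge when the last vowel of the stem is a non-high vowel (*gugo*, *mua*).
Since the last vowel of *ba* is /a/ (a non-high vowel), it takes -ge, giving *bage*.
*ri* — last vowel /i/ (a high vowel) → -wuz → *riwuz*.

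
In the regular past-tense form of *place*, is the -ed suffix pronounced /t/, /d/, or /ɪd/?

The stem *place* ends in a voiceless consonant other than /t/.
The -ed suffix is realized as /ɪd/ after /t, d/; as /t/ after other voiceless consonants; and as /d/ after other voiced sounds.
So -ed on *place* is pronounced /t/.

/t/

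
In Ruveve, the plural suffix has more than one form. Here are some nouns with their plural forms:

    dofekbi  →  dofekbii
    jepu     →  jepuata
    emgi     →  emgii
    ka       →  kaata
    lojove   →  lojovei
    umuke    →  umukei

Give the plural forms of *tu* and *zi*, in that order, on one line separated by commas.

tuata, zii

The pattern is front/back vowel harmony: -i when the last vowel of the stem is a front vowel (*dofekbi*, *emgi*, *lojove*, *umuke*); -ata when the last vowel of the stem is a back vowel (*jepu*, *ka*).
*tu*: last vowel = /u/, a back vowel → -ata → *tuata*.
The last vowel of *zi* is /i/, which is a front vowel, so the suffix is -i, giving *zii*.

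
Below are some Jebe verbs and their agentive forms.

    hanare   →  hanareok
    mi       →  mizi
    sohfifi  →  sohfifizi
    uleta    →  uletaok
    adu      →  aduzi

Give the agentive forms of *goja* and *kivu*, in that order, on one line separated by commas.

The suffix is conditioned by the last vowel: -zi when the last vowel of the stem is a high vowel (*mi*, *sohfifi*, *adu*); -ok when the last vowel of the stem is a non-high vowel (*hanare*, *uleta*).
Since the last vowel of *goja* is /a/ (a non-high vowel), it takes -ok, giving *gojaok*.
The last vowel of *kivu* is /u/, which is a high vowel, so the suffix is -zi, giving *kivuzi*.

gojaok, kivuzi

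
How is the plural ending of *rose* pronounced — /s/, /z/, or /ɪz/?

/ɪz/

The stem *rose* ends in a sibilant (/s, z, ʃ, ʒ, tʃ, dʒ/).
The plural suffix surfaces as /ɪz/ after sibilants, /s/ after other voiceless consonants, and /z/ after other voiced sounds.
So the plural -s on *rose* is pronounced /ɪz/.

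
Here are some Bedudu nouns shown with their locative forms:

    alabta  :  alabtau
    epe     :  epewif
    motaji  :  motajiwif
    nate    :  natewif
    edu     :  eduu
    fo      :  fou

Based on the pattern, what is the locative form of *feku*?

The alternation tracks the last vowel of the stem — -wif when the last vowel of the stem is a front vowel (*epe*, *motaji*, *nate*); -u when the last vowel of the stem is a back vowel (*alabta*, *edu*, *fo*).
Since the last vowel of *feku* is /u/ (a back vowel), it takes -u, giving *fekuu*.

fekuu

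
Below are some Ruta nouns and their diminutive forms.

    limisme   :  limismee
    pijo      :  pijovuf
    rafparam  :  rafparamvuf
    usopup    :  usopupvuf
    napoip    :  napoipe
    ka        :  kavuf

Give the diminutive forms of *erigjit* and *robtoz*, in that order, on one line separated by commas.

Looking at the last vowel of each stem: -e when the last vowel of the stem is a front vowel (*limisme*, *napoip*); -vuf when the last vowel of the stem is a back vowel (*pijo*, *rafparam*, *usopup*, *ka*).
*erigjit* — last vowel /i/ (a front vowel) → -e → *erigjite*.
The last vowel of *robtoz* is /o/, which is a back vowel, so the suffix is -vuf, giving *robtozvuf*.

erigjite, robtozvuf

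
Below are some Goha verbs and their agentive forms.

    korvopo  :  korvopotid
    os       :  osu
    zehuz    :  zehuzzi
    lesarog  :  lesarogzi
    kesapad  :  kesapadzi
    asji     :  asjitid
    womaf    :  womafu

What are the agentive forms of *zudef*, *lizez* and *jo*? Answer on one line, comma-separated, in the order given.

zudefu, lizezzi, jotid

The alternation tracks the final sound of the stem — -u when the stem ends in a voiceless consonant (*os*, *womaf*); -zi when the stem ends in a voiced consonant (*zehuz*, *lesarog*, *kesapad*); -tid when the stem ends in a vowel (*korvopo*, *asji*).
*zudef* — final sound /f/ (a voiceless consonant) → -u → *zudefu*.
Since the final sound of *lizez* is /z/ (a voiced consonant), it takes -zi, giving *lizezzi*.
*jo*: final sound = /o/, a vowel → -tid → *jotid*.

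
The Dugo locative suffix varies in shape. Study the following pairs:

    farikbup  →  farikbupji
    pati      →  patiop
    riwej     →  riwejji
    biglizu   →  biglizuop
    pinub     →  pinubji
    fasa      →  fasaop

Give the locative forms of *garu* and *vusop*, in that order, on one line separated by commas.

The alternation tracks the final sound of the stem — -ji when the stem ends in a consonant (*farikbup*, *riwej*, *pinub*); -op when the stem ends in a vowel (*pati*, *biglizu*, *fasa*).
Since the final sound of *garu* is /u/ (a vowel), it takes -op, giving *garuop*.
*vusop*: final sound = /p/, a consonant → -ji → *vusopji*.

garuop, vusopji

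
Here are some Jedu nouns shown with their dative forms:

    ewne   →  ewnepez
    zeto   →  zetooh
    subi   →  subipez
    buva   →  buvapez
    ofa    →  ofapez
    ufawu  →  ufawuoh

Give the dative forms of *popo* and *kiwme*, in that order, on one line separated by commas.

Looking at the last vowel of each stem: -oh when the last vowel of the stem is a rounded vowel (*zeto*, *ufawu*); -pez when the last vowel of the stem is an unrounded vowel (*ewne*, *subi*, *buva*, *ofa*).
Since the last vowel of *popo* is /o/ (a rounded vowel), it takes -oh, giving *popooh*.
*kiwme*: last vowel = /e/, an unrounded vowel → -pez → *kiwmepez*.

popooh, kiwmepez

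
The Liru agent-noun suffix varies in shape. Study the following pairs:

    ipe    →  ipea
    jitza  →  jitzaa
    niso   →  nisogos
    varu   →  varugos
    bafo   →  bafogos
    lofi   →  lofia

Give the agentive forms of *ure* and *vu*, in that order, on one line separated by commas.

urea, vugos

Looking at the last vowel of each stem: -gos when the last vowel of the stem is a rounded vowel (*niso*, *varu*, *bafo*); -a when the last vowel of the stem is an unrounded vowel (*ipe*, *jitza*, *lofi*).
*ure* — last vowel /e/ (an unrounded vowel) → -a → *urea*.
*vu*: last vowel = /u/, a rounded vowel → -gos → *vugos*.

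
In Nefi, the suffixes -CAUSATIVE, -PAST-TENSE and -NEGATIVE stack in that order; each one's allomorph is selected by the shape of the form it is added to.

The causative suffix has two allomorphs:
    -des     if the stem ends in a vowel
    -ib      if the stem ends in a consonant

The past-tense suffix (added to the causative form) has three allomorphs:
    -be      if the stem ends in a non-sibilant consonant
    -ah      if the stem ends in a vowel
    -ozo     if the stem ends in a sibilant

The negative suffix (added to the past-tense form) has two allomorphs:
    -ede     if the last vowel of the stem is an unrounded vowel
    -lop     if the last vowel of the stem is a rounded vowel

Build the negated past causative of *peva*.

The final sound of *peva* is /a/, which is a vowel, so the causative suffix is -des, giving *pevades*.
The causative form *pevades* — final sound /s/ (a sibilant) → -ozo → *pevadesozo*.
The past-tense form *pevadesozo*: last vowel = /o/, a rounded vowel → -lop → *pevadesozolop*.

pevadesozolop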